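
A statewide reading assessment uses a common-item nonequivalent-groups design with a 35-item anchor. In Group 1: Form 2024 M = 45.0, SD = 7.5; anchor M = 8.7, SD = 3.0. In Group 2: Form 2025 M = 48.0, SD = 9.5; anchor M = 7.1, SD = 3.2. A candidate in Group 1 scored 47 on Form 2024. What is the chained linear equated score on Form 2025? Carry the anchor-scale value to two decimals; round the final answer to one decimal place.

55.1

Form 2024 → anchor (Group 1): v = (3.0/7.5)(47 − 45.0) + 8.7 = 9.50
anchor → Form 2025 (Group 2): y = (9.5/3.2)(9.50 − 7.1) + 48.0 = 55.1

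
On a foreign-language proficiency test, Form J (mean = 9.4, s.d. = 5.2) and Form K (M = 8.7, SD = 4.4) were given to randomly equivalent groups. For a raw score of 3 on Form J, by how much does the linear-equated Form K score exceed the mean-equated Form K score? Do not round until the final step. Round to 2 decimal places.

0.98

Mean-equated: 3 + (8.7 − 9.4) = 2.30
Linear-equated: (4.4/5.2)(3 − 9.4) + 8.7 = 3.285
Difference = 3.285 − 2.30 = 0.98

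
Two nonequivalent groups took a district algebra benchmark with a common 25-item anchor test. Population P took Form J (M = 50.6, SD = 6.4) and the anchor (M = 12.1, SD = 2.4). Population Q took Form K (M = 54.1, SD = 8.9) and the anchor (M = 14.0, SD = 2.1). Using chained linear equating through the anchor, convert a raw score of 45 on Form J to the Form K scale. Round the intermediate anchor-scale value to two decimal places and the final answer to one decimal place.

37.1

Form J → anchor (Population P): v = (2.4/6.4)(45 − 50.6) + 12.1 = 10.00
anchor → Form K (Population Q): y = (8.9/2.1)(10.00 − 14.0) + 54.1 = 37.1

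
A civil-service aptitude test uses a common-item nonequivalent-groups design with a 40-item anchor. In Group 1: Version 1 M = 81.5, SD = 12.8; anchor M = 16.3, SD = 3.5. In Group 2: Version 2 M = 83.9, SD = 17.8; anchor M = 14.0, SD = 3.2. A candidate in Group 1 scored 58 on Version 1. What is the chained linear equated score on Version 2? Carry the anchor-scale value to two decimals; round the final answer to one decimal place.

60.9

Version 1 → anchor (Group 1): v = (3.5/12.8)(58 − 81.5) + 16.3 = 9.87
anchor → Version 2 (Group 2): y = (17.8/3.2)(9.87 − 14.0) + 83.9 = 60.9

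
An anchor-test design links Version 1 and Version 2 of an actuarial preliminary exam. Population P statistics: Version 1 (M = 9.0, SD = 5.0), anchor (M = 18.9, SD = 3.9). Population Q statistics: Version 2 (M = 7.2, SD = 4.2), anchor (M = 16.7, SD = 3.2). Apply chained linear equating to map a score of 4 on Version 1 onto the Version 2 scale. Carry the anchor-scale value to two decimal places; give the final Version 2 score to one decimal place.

Version 1 → anchor (Population P): v = (3.9/5.0)(4 − 9.0) + 18.9 = 15.00
anchor → Version 2 (Population Q): y = (4.2/3.2)(15.00 − 16.7) + 7.2 = 5.0

5.0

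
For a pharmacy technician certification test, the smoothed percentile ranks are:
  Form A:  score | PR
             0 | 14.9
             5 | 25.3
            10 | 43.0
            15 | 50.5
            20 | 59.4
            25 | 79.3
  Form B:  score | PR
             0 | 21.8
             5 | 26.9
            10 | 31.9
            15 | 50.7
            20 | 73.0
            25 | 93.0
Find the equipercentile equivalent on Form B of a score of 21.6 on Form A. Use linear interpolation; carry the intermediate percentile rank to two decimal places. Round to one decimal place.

PR of 21.6 on Form A: 59.4 + (21.6 − 20)/(25 − 20) × (79.3 − 59.4) = 65.77
On Form B, PR 65.77 falls between score 15 (PR 50.7) and 20 (PR 73.0).
Interpolate: 15 + (65.77 − 50.7)/(73.0 − 50.7) × (20 − 15) = 18.4

18.4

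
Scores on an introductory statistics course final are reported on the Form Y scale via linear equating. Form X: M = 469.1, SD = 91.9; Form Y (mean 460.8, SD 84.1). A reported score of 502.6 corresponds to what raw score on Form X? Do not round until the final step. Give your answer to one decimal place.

514.8

Invert y = (SD_Y/SD_X)(x − M_X) + M_Y:
x = (SD_X/SD_Y)(y − M_Y) + M_X = (91.9/84.1)(502.6 − 460.8) + 469.1
x = 1.092747 × 41.800 + 469.1 = 514.8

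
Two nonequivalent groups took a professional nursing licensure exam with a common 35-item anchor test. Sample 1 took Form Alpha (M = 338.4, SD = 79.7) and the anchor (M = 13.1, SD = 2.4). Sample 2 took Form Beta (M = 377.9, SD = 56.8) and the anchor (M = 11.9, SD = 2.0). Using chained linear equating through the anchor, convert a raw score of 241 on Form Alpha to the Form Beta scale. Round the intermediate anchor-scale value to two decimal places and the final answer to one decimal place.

Form Alpha → anchor (Sample 1): v = (2.4/79.7)(241 − 338.4) + 13.1 = 10.17
anchor → Form Beta (Sample 2): y = (56.8/2.0)(10.17 − 11.9) + 377.9 = 328.8

328.8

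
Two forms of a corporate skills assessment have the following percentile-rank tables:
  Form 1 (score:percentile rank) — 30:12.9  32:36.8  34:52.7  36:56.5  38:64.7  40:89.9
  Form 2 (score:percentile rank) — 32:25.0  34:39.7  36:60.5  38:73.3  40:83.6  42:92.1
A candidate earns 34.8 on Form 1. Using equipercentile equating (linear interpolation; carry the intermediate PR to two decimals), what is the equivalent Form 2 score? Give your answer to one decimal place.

35.4

PR of 34.8 on Form 1: 52.7 + (34.8 − 34)/(36 − 34) × (56.5 − 52.7) = 54.22
On Form 2, PR 54.22 falls between score 34 (PR 39.7) and 36 (PR 60.5).
Interpolate: 34 + (54.22 − 39.7)/(60.5 − 39.7) × (36 − 34) = 35.4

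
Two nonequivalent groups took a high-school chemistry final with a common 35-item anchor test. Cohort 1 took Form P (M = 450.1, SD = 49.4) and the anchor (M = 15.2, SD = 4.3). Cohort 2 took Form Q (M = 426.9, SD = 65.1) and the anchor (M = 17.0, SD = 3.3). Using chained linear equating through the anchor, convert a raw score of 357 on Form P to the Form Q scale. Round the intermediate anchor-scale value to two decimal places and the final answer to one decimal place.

231.6

Form P → anchor (Cohort 1): v = (4.3/49.4)(357 − 450.1) + 15.2 = 7.10
anchor → Form Q (Cohort 2): y = (65.1/3.3)(7.10 − 17.0) + 426.9 = 231.6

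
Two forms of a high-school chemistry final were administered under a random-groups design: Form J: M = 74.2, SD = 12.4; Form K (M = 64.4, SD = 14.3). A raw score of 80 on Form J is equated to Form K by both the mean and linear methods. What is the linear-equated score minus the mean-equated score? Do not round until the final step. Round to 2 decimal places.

0.89

Mean-equated: 80 + (64.4 − 74.2) = 70.20
Linear-equated: (14.3/12.4)(80 − 74.2) + 64.4 = 71.089
Difference = 71.089 − 70.20 = 0.89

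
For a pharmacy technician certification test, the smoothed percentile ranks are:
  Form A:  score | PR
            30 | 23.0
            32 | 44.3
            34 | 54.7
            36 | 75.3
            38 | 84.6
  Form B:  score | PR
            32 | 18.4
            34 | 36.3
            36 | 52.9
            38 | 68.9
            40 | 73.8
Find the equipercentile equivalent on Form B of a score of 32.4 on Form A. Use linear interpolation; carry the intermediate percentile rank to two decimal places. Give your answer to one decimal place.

PR of 32.4 on Form A: 44.3 + (32.4 − 32)/(34 − 32) × (54.7 − 44.3) = 46.38
On Form B, PR 46.38 falls between score 34 (PR 36.3) and 36 (PR 52.9).
Interpolate: 34 + (46.38 − 36.3)/(52.9 − 36.3) × (36 − 34) = 35.2

35.2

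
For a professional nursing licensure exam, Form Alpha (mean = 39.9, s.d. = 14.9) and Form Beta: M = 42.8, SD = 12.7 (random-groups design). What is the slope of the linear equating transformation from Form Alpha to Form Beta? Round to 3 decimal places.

A = SD_Y / SD_X = 12.7 / 14.9 = 0.852

0.852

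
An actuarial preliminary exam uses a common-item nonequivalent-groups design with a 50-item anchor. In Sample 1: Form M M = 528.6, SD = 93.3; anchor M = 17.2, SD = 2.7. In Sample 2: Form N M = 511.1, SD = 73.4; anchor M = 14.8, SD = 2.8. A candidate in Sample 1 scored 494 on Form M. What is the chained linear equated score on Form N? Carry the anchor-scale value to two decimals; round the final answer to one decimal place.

Form M → anchor (Sample 1): v = (2.7/93.3)(494 − 528.6) + 17.2 = 16.20
anchor → Form N (Sample 2): y = (73.4/2.8)(16.20 − 14.8) + 511.1 = 547.8

547.8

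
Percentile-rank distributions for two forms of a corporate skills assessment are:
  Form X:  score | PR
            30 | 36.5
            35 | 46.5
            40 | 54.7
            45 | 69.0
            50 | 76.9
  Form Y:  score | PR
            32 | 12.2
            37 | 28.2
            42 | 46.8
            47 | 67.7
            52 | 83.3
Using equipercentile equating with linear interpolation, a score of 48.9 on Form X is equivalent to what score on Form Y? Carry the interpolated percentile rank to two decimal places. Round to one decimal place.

49.4

PR of 48.9 on Form X: 69.0 + (48.9 − 45)/(50 − 45) × (76.9 − 69.0) = 75.16
On Form Y, PR 75.16 falls between score 47 (PR 67.7) and 52 (PR 83.3).
Interpolate: 47 + (75.16 − 67.7)/(83.3 − 67.7) × (52 − 47) = 49.4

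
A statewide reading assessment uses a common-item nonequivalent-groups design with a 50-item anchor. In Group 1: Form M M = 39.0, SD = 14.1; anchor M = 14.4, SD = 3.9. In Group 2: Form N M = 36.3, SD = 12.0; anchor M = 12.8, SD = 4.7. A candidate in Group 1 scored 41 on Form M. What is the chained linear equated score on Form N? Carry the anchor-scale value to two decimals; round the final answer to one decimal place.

Form M → anchor (Group 1): v = (3.9/14.1)(41 − 39.0) + 14.4 = 14.95
anchor → Form N (Group 2): y = (12.0/4.7)(14.95 − 12.8) + 36.3 = 41.8

41.8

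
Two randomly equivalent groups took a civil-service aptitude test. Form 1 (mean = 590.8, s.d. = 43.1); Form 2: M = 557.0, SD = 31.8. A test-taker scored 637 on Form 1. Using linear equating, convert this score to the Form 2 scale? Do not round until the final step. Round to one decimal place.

Linear equating: y = (SD_Y/SD_X)(x − M_X) + M_Y
y = (31.8/43.1)(637 − 590.8) + 557.0
y = 0.737819 × 46.2 + 557.0 = 34.0872 + 557.0 = 591.1

591.1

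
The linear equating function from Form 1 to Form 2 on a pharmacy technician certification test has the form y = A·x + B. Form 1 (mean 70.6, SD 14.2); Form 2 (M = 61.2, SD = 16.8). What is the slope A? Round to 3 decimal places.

A = SD_Y / SD_X = 16.8 / 14.2 = 1.183

1.183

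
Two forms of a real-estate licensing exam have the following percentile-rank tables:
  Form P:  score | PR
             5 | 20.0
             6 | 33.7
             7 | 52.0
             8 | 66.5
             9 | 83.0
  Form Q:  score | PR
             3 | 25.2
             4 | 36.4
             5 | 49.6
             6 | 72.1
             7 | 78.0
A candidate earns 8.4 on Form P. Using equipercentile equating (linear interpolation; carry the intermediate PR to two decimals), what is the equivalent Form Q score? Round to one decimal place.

PR of 8.4 on Form P: 66.5 + (8.4 − 8)/(9 − 8) × (83.0 − 66.5) = 73.10
On Form Q, PR 73.10 falls between score 6 (PR 72.1) and 7 (PR 78.0).
Interpolate: 6 + (73.10 − 72.1)/(78.0 − 72.1) × (7 − 6) = 6.2

6.2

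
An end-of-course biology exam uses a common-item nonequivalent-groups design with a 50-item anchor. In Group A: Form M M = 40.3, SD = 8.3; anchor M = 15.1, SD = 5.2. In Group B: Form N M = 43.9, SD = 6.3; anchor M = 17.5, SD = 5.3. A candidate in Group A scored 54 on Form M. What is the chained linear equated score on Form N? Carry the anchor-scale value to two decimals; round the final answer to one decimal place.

51.2

Form M → anchor (Group A): v = (5.2/8.3)(54 − 40.3) + 15.1 = 23.68
anchor → Form N (Group B): y = (6.3/5.3)(23.68 − 17.5) + 43.9 = 51.2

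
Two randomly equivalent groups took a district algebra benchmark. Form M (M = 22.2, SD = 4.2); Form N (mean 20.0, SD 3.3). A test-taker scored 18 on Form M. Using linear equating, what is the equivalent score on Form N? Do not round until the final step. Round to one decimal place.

16.7

Linear equating: y = (SD_Y/SD_X)(x − M_X) + M_Y
y = (3.3/4.2)(18 − 22.2) + 20.0
y = 0.785714 × -4.2 + 20.0 = -3.3000 + 20.0 = 16.7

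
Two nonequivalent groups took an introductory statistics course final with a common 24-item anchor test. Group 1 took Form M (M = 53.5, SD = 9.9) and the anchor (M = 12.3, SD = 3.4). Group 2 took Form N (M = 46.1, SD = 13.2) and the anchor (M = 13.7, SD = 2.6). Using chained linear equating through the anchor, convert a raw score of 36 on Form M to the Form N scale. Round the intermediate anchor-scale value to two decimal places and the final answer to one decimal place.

8.5

Form M → anchor (Group 1): v = (3.4/9.9)(36 − 53.5) + 12.3 = 6.29
anchor → Form N (Group 2): y = (13.2/2.6)(6.29 − 13.7) + 46.1 = 8.5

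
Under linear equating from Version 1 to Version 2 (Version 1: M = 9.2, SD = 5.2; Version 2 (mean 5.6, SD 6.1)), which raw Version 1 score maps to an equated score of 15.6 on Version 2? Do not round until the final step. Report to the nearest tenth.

17.7

Invert y = (SD_Y/SD_X)(x − M_X) + M_Y:
x = (SD_X/SD_Y)(y − M_Y) + M_X = (5.2/6.1)(15.6 − 5.6) + 9.2
x = 0.852459 × 10.000 + 9.2 = 17.7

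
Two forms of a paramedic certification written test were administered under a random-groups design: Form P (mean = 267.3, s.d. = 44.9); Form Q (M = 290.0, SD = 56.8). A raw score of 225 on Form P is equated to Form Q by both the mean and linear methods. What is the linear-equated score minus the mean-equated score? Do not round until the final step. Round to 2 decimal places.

-11.21

Mean-equated: 225 + (290.0 − 267.3) = 247.70
Linear-equated: (56.8/44.9)(225 − 267.3) + 290.0 = 236.489
Difference = 236.489 − 247.70 = -11.21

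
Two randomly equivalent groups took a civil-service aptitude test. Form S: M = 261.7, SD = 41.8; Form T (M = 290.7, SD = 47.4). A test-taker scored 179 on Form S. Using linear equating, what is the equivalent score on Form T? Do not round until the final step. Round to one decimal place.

Linear equating: y = (SD_Y/SD_X)(x − M_X) + M_Y
y = (47.4/41.8)(179 − 261.7) + 290.7
y = 1.133971 × -82.7 + 290.7 = -93.7794 + 290.7 = 196.9

196.9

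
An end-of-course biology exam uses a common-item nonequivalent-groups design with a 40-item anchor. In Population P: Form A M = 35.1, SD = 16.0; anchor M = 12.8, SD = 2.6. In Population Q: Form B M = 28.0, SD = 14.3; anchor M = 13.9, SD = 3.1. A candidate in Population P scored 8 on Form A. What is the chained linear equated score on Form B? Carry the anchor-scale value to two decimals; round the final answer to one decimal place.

Form A → anchor (Population P): v = (2.6/16.0)(8 − 35.1) + 12.8 = 8.40
anchor → Form B (Population Q): y = (14.3/3.1)(8.40 − 13.9) + 28.0 = 2.6

2.6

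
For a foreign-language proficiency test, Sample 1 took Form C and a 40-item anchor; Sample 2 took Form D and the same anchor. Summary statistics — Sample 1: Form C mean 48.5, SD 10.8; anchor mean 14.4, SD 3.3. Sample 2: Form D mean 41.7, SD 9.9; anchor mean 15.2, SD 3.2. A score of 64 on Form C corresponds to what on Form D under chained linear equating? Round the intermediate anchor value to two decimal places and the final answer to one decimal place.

53.9

Form C → anchor (Sample 1): v = (3.3/10.8)(64 − 48.5) + 14.4 = 19.14
anchor → Form D (Sample 2): y = (9.9/3.2)(19.14 − 15.2) + 41.7 = 53.9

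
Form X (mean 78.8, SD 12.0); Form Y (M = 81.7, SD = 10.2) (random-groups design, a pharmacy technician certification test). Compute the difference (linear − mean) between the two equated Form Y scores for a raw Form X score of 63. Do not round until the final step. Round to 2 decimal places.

2.37

Mean-equated: 63 + (81.7 − 78.8) = 65.90
Linear-equated: (10.2/12.0)(63 − 78.8) + 81.7 = 68.270
Difference = 68.270 − 65.90 = 2.37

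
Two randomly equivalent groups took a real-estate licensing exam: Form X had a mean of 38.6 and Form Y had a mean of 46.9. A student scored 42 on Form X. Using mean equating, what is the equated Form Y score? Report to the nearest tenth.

Mean equating: y = x + (M_Y − M_X) = 42 + (46.9 − 38.6) = 50.3

50.3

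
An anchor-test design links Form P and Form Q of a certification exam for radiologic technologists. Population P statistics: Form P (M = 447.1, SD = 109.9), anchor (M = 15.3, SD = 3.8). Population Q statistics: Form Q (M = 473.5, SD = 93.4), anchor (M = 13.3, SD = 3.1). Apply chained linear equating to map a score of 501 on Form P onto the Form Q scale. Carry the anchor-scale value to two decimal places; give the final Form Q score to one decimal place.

Form P → anchor (Population P): v = (3.8/109.9)(501 − 447.1) + 15.3 = 17.16
anchor → Form Q (Population Q): y = (93.4/3.1)(17.16 − 13.3) + 473.5 = 589.8

589.8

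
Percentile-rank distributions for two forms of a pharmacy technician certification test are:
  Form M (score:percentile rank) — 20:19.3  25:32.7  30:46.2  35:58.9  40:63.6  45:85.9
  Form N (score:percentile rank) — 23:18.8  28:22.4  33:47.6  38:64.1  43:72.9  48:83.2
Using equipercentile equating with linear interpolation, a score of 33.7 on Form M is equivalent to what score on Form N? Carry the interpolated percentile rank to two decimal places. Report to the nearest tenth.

35.4

PR of 33.7 on Form M: 46.2 + (33.7 − 30)/(35 − 30) × (58.9 − 46.2) = 55.60
On Form N, PR 55.60 falls between score 33 (PR 47.6) and 38 (PR 64.1).
Interpolate: 33 + (55.60 − 47.6)/(64.1 − 47.6) × (38 − 33) = 35.4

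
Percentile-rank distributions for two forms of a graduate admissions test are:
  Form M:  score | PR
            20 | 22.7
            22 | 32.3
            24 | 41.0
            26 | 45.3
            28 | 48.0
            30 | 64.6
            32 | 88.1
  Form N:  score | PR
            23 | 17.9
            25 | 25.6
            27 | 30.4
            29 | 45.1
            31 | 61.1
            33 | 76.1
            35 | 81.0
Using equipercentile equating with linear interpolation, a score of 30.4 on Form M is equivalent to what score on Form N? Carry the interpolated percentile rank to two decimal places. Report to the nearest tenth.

PR of 30.4 on Form M: 64.6 + (30.4 − 30)/(32 − 30) × (88.1 − 64.6) = 69.30
On Form N, PR 69.30 falls between score 31 (PR 61.1) and 33 (PR 76.1).
Interpolate: 31 + (69.30 − 61.1)/(76.1 − 61.1) × (33 − 31) = 32.1

32.1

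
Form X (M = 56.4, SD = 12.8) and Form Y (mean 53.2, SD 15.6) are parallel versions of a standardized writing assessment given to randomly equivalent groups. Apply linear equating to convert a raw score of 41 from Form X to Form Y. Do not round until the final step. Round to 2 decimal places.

Linear equating: y = (SD_Y/SD_X)(x − M_X) + M_Y
y = (15.6/12.8)(41 − 56.4) + 53.2
y = 1.218750 × -15.4 + 53.2 = -18.7687 + 53.2 = 34.43

34.43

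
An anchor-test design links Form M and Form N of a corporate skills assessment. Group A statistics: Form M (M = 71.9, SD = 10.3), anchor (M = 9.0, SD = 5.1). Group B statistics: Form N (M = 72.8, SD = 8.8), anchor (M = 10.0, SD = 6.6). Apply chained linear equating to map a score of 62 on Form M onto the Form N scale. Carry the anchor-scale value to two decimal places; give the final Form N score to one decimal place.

Form M → anchor (Group A): v = (5.1/10.3)(62 − 71.9) + 9.0 = 4.10
anchor → Form N (Group B): y = (8.8/6.6)(4.10 − 10.0) + 72.8 = 64.9

64.9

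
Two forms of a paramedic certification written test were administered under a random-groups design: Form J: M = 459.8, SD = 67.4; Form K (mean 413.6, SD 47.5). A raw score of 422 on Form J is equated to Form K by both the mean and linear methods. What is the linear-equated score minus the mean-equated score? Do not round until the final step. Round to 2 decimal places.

Mean-equated: 422 + (413.6 − 459.8) = 375.80
Linear-equated: (47.5/67.4)(422 − 459.8) + 413.6 = 386.961
Difference = 386.961 − 375.80 = 11.16

11.16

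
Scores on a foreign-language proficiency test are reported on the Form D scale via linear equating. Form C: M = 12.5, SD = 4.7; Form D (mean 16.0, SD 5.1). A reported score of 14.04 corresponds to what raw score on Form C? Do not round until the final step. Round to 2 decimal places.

10.69

Invert y = (SD_Y/SD_X)(x − M_X) + M_Y:
x = (SD_X/SD_Y)(y − M_Y) + M_X = (4.7/5.1)(14.04 − 16.0) + 12.5
x = 0.921569 × -1.960 + 12.5 = 10.69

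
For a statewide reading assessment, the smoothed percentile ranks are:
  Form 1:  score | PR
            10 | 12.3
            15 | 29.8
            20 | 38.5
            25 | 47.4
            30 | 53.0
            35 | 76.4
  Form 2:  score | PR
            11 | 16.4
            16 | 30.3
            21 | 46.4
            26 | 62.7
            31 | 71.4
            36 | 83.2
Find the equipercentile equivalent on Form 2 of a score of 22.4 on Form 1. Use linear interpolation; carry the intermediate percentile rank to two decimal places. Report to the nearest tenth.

PR of 22.4 on Form 1: 38.5 + (22.4 − 20)/(25 − 20) × (47.4 − 38.5) = 42.77
On Form 2, PR 42.77 falls between score 16 (PR 30.3) and 21 (PR 46.4).
Interpolate: 16 + (42.77 − 30.3)/(46.4 − 30.3) × (21 − 16) = 19.9

19.9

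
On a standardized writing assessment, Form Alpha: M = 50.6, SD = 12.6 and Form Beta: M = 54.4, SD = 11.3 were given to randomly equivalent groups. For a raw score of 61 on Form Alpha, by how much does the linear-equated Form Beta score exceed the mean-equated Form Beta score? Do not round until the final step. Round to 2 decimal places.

Mean-equated: 61 + (54.4 − 50.6) = 64.80
Linear-equated: (11.3/12.6)(61 − 50.6) + 54.4 = 63.727
Difference = 63.727 − 64.80 = -1.07

-1.07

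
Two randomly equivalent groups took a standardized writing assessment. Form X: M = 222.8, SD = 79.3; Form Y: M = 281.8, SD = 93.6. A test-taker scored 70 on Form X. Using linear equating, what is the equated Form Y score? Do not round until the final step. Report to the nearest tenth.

101.4

Linear equating: y = (SD_Y/SD_X)(x − M_X) + M_Y
y = (93.6/79.3)(70 − 222.8) + 281.8
y = 1.180328 × -152.8 + 281.8 = -180.3541 + 281.8 = 101.4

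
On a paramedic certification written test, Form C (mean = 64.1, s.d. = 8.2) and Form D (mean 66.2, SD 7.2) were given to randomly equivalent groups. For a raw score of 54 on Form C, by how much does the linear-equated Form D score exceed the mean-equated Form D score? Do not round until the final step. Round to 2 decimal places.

1.23

Mean-equated: 54 + (66.2 − 64.1) = 56.10
Linear-equated: (7.2/8.2)(54 − 64.1) + 66.2 = 57.332
Difference = 57.332 − 56.10 = 1.23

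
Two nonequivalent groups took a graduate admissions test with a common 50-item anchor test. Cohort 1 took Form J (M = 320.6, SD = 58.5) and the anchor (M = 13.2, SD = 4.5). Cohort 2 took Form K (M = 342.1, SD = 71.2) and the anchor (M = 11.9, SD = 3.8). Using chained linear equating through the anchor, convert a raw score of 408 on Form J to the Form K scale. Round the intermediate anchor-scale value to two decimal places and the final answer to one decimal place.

Form J → anchor (Cohort 1): v = (4.5/58.5)(408 − 320.6) + 13.2 = 19.92
anchor → Form K (Cohort 2): y = (71.2/3.8)(19.92 − 11.9) + 342.1 = 492.4

492.4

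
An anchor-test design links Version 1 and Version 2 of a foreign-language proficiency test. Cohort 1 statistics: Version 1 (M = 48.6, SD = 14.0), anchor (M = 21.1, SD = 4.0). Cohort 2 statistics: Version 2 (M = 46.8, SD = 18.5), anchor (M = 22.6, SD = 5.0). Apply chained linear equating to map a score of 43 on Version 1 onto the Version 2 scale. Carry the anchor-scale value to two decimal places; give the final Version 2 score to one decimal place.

35.3

Version 1 → anchor (Cohort 1): v = (4.0/14.0)(43 − 48.6) + 21.1 = 19.50
anchor → Version 2 (Cohort 2): y = (18.5/5.0)(19.50 − 22.6) + 46.8 = 35.3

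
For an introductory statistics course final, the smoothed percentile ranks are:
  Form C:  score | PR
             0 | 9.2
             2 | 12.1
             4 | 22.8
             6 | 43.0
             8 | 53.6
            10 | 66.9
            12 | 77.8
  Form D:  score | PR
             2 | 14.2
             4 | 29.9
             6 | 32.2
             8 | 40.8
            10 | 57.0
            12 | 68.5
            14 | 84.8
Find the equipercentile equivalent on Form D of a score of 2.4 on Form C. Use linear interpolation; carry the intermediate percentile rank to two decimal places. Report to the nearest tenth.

PR of 2.4 on Form C: 12.1 + (2.4 − 2)/(4 − 2) × (22.8 − 12.1) = 14.24
On Form D, PR 14.24 falls between score 2 (PR 14.2) and 4 (PR 29.9).
Interpolate: 2 + (14.24 − 14.2)/(29.9 − 14.2) × (4 − 2) = 2.0

2.0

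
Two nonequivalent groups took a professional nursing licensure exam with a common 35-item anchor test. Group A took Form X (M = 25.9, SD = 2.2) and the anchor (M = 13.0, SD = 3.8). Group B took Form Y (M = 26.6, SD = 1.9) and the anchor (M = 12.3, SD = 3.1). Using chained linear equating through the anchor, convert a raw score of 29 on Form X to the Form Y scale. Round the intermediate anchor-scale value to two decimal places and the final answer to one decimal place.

30.3

Form X → anchor (Group A): v = (3.8/2.2)(29 − 25.9) + 13.0 = 18.35
anchor → Form Y (Group B): y = (1.9/3.1)(18.35 − 12.3) + 26.6 = 30.3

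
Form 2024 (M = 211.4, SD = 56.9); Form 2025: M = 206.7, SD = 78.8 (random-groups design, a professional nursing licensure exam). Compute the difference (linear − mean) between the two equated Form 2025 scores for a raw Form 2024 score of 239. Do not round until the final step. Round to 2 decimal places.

10.62

Mean-equated: 239 + (206.7 − 211.4) = 234.30
Linear-equated: (78.8/56.9)(239 − 211.4) + 206.7 = 244.923
Difference = 244.923 − 234.30 = 10.62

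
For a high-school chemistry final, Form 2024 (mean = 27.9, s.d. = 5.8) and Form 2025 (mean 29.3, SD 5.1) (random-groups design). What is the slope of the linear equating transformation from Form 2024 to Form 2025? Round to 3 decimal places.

0.879

A = SD_Y / SD_X = 5.1 / 5.8 = 0.879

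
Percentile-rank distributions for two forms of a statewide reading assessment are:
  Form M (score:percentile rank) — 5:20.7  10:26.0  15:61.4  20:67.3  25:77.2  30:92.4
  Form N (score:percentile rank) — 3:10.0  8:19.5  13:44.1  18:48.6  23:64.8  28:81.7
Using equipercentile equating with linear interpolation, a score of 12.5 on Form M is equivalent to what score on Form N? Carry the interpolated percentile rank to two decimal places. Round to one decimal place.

12.9

PR of 12.5 on Form M: 26.0 + (12.5 − 10)/(15 − 10) × (61.4 − 26.0) = 43.70
On Form N, PR 43.70 falls between score 8 (PR 19.5) and 13 (PR 44.1).
Interpolate: 8 + (43.70 − 19.5)/(44.1 − 19.5) × (13 − 8) = 12.9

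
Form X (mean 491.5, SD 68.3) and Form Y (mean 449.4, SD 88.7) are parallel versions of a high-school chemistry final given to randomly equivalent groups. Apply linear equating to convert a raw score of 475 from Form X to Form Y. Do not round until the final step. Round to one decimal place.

428.0

Linear equating: y = (SD_Y/SD_X)(x − M_X) + M_Y
y = (88.7/68.3)(475 − 491.5) + 449.4
y = 1.298682 × -16.5 + 449.4 = -21.4283 + 449.4 = 428.0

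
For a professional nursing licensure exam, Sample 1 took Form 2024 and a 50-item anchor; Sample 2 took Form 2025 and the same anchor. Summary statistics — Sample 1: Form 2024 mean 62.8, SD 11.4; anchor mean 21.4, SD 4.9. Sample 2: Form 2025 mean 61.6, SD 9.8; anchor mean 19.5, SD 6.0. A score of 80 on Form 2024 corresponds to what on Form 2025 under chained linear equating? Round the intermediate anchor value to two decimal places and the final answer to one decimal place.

Form 2024 → anchor (Sample 1): v = (4.9/11.4)(80 − 62.8) + 21.4 = 28.79
anchor → Form 2025 (Sample 2): y = (9.8/6.0)(28.79 − 19.5) + 61.6 = 76.8

76.8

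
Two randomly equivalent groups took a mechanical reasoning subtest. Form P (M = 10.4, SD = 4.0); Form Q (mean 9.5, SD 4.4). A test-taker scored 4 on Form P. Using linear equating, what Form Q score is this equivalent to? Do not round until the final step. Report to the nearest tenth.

2.5

Linear equating: y = (SD_Y/SD_X)(x − M_X) + M_Y
y = (4.4/4.0)(4 − 10.4) + 9.5
y = 1.100000 × -6.4 + 9.5 = -7.0400 + 9.5 = 2.5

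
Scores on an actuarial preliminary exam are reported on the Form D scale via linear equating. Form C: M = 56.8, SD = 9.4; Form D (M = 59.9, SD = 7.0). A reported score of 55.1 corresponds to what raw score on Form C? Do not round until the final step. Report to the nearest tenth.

Invert y = (SD_Y/SD_X)(x − M_X) + M_Y:
x = (SD_X/SD_Y)(y − M_Y) + M_X = (9.4/7.0)(55.1 − 59.9) + 56.8
x = 1.342857 × -4.800 + 56.8 = 50.4

50.4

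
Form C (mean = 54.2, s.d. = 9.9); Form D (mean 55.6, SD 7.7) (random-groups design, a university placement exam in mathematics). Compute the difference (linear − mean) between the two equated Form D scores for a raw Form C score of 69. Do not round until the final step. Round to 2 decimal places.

Mean-equated: 69 + (55.6 − 54.2) = 70.40
Linear-equated: (7.7/9.9)(69 − 54.2) + 55.6 = 67.111
Difference = 67.111 − 70.40 = -3.29

-3.29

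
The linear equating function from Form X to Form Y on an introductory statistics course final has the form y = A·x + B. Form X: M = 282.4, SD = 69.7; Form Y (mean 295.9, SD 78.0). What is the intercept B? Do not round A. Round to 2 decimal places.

-20.13

A = SD_Y / SD_X = 78.0 / 69.7 = 1.119082
B = M_Y − A·M_X = 295.9 − 1.119082 × 282.4 = -20.13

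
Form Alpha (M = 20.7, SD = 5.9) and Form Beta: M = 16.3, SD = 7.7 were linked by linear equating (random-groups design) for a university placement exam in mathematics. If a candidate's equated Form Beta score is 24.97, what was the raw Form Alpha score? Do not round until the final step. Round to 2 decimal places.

Invert y = (SD_Y/SD_X)(x − M_X) + M_Y:
x = (SD_X/SD_Y)(y − M_Y) + M_X = (5.9/7.7)(24.97 − 16.3) + 20.7
x = 0.766234 × 8.670 + 20.7 = 27.34

27.34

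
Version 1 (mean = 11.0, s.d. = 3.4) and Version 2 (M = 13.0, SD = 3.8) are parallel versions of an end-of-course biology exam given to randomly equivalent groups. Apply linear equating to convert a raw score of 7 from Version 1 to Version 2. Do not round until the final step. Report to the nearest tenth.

Linear equating: y = (SD_Y/SD_X)(x − M_X) + M_Y
y = (3.8/3.4)(7 − 11.0) + 13.0
y = 1.117647 × -4.0 + 13.0 = -4.4706 + 13.0 = 8.5

8.5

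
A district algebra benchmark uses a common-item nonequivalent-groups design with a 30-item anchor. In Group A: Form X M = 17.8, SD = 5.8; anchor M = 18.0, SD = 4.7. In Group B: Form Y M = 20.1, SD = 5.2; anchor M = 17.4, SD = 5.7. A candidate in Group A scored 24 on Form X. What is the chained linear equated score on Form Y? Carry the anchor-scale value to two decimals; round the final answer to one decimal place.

25.2

Form X → anchor (Group A): v = (4.7/5.8)(24 − 17.8) + 18.0 = 23.02
anchor → Form Y (Group B): y = (5.2/5.7)(23.02 − 17.4) + 20.1 = 25.2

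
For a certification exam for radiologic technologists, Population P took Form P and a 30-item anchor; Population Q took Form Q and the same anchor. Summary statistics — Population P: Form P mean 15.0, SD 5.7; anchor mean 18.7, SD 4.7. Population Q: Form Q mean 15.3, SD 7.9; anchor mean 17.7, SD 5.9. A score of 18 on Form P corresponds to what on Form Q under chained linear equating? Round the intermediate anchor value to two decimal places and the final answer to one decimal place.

19.9

Form P → anchor (Population P): v = (4.7/5.7)(18 − 15.0) + 18.7 = 21.17
anchor → Form Q (Population Q): y = (7.9/5.9)(21.17 − 17.7) + 15.3 = 19.9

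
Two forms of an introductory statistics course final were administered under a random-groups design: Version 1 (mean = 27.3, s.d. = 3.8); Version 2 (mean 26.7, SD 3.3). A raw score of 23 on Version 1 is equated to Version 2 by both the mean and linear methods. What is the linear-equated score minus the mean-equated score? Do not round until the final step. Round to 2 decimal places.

Mean-equated: 23 + (26.7 − 27.3) = 22.40
Linear-equated: (3.3/3.8)(23 − 27.3) + 26.7 = 22.966
Difference = 22.966 − 22.40 = 0.57

0.57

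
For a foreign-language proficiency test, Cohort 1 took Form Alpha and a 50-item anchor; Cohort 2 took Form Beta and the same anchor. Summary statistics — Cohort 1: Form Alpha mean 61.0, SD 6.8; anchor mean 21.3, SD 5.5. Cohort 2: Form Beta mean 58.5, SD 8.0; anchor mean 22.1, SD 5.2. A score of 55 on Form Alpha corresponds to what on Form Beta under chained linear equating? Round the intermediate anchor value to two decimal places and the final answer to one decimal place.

Form Alpha → anchor (Cohort 1): v = (5.5/6.8)(55 − 61.0) + 21.3 = 16.45
anchor → Form Beta (Cohort 2): y = (8.0/5.2)(16.45 − 22.1) + 58.5 = 49.8

49.8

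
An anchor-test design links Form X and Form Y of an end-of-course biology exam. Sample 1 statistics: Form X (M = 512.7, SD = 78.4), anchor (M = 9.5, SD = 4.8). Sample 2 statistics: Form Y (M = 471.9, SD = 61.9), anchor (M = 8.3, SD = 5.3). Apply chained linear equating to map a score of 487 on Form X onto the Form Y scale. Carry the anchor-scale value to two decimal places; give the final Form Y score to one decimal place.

Form X → anchor (Sample 1): v = (4.8/78.4)(487 − 512.7) + 9.5 = 7.93
anchor → Form Y (Sample 2): y = (61.9/5.3)(7.93 − 8.3) + 471.9 = 467.6

467.6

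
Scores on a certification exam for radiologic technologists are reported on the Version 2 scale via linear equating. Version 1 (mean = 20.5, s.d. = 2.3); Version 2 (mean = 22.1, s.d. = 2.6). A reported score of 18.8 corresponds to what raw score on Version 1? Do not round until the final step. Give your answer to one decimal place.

Invert y = (SD_Y/SD_X)(x − M_X) + M_Y:
x = (SD_X/SD_Y)(y − M_Y) + M_X = (2.3/2.6)(18.8 − 22.1) + 20.5
x = 0.884615 × -3.300 + 20.5 = 17.6

17.6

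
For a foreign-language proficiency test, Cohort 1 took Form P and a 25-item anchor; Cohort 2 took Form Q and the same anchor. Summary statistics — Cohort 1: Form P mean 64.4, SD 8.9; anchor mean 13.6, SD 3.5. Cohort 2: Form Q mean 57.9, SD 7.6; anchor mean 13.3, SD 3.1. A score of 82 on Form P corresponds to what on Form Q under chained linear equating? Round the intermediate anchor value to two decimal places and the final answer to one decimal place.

Form P → anchor (Cohort 1): v = (3.5/8.9)(82 − 64.4) + 13.6 = 20.52
anchor → Form Q (Cohort 2): y = (7.6/3.1)(20.52 − 13.3) + 57.9 = 75.6

75.6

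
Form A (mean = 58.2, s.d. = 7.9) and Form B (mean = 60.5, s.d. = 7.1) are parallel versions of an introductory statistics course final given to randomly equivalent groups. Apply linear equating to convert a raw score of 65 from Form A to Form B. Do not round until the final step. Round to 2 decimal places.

66.61

Linear equating: y = (SD_Y/SD_X)(x − M_X) + M_Y
y = (7.1/7.9)(65 − 58.2) + 60.5
y = 0.898734 × 6.8 + 60.5 = 6.1114 + 60.5 = 66.61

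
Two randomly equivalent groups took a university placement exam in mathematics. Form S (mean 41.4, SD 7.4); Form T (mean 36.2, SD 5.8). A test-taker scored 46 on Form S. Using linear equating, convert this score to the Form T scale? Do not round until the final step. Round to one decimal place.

Linear equating: y = (SD_Y/SD_X)(x − M_X) + M_Y
y = (5.8/7.4)(46 − 41.4) + 36.2
y = 0.783784 × 4.6 + 36.2 = 3.6054 + 36.2 = 39.8

39.8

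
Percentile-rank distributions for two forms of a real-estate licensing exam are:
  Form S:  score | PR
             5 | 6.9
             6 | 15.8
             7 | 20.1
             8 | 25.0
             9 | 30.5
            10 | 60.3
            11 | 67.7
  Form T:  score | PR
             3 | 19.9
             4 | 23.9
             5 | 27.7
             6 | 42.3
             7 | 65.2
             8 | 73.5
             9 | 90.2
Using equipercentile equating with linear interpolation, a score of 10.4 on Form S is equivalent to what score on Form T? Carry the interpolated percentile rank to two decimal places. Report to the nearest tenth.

PR of 10.4 on Form S: 60.3 + (10.4 − 10)/(11 − 10) × (67.7 − 60.3) = 63.26
On Form T, PR 63.26 falls between score 6 (PR 42.3) and 7 (PR 65.2).
Interpolate: 6 + (63.26 − 42.3)/(65.2 − 42.3) × (7 − 6) = 6.9

6.9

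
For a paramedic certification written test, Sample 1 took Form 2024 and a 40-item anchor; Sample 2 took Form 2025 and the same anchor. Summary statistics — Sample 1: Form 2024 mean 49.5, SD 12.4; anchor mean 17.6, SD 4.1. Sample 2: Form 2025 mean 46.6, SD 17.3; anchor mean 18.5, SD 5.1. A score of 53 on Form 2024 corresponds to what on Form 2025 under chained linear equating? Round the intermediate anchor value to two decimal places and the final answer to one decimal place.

47.5

Form 2024 → anchor (Sample 1): v = (4.1/12.4)(53 − 49.5) + 17.6 = 18.76
anchor → Form 2025 (Sample 2): y = (17.3/5.1)(18.76 − 18.5) + 46.6 = 47.5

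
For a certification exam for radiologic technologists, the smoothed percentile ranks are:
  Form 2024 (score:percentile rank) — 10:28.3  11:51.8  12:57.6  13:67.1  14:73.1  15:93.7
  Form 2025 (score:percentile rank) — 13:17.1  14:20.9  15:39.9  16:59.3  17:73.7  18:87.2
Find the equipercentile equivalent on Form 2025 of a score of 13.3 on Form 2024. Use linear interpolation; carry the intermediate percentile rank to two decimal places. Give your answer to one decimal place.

16.7

PR of 13.3 on Form 2024: 67.1 + (13.3 − 13)/(14 − 13) × (73.1 − 67.1) = 68.90
On Form 2025, PR 68.90 falls between score 16 (PR 59.3) and 17 (PR 73.7).
Interpolate: 16 + (68.90 − 59.3)/(73.7 − 59.3) × (17 − 16) = 16.7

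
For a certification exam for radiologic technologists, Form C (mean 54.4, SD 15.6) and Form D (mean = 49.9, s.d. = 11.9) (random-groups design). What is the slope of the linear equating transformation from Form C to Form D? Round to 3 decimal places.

0.763

A = SD_Y / SD_X = 11.9 / 15.6 = 0.763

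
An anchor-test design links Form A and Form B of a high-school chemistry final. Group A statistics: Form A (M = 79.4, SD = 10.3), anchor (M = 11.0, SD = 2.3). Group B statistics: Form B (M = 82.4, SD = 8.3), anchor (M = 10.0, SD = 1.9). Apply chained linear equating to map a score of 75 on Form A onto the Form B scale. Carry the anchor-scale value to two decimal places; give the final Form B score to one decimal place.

82.5

Form A → anchor (Group A): v = (2.3/10.3)(75 − 79.4) + 11.0 = 10.02
anchor → Form B (Group B): y = (8.3/1.9)(10.02 − 10.0) + 82.4 = 82.5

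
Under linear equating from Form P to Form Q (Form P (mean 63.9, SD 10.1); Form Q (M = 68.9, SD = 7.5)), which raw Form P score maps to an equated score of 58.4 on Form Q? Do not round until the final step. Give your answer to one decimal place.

49.8

Invert y = (SD_Y/SD_X)(x − M_X) + M_Y:
x = (SD_X/SD_Y)(y − M_Y) + M_X = (10.1/7.5)(58.4 − 68.9) + 63.9
x = 1.346667 × -10.500 + 63.9 = 49.8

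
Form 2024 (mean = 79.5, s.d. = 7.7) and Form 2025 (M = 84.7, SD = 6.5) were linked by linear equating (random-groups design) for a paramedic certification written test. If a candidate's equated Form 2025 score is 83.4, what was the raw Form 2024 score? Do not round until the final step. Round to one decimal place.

78.0

Invert y = (SD_Y/SD_X)(x − M_X) + M_Y:
x = (SD_X/SD_Y)(y − M_Y) + M_X = (7.7/6.5)(83.4 − 84.7) + 79.5
x = 1.184615 × -1.300 + 79.5 = 78.0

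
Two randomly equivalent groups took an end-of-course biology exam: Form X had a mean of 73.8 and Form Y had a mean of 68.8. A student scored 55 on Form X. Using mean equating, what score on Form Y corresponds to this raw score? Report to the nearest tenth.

50.0

Mean equating: y = x + (M_Y − M_X) = 55 + (68.8 − 73.8) = 50.0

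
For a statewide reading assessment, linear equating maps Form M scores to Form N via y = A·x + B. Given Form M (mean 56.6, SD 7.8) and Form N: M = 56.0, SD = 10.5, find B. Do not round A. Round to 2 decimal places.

-20.19

A = SD_Y / SD_X = 10.5 / 7.8 = 1.346154
B = M_Y − A·M_X = 56.0 − 1.346154 × 56.6 = -20.19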